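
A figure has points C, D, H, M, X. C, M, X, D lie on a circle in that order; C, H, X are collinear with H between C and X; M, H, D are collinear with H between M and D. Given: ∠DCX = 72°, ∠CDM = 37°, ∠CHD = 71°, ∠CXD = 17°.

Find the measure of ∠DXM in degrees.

∠DXM = 54°

1. ∠DMX = 72°  [same arc XD]
2. ∠DHX = 109°  [linear pair at H on CX]
3. ∠MDX = 54°  [△XHD]
4. ∠DXM = 54°  [△MXD]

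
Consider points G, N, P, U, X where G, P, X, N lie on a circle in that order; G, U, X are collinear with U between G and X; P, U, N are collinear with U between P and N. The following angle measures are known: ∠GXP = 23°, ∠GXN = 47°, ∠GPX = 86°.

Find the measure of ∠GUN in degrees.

∠GUN = 118°

1. ∠GNP = 23°  [same arc GP]
2. ∠GNX = 94°  [cyclic GPXN, opposite ∠P+∠N]
3. ∠NGX = 39°  [△GXN]
4. ∠GUN = 118°  [△GUN]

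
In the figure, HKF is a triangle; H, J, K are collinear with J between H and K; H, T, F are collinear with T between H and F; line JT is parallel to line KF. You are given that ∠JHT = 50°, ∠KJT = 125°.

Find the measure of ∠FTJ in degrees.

∠FTJ = 105°

1. ∠HJT = 55°  [linear pair at J on HK]
2. ∠HTJ = 75°  [△HJT]
3. ∠FTJ = 105°  [linear pair at T on HF]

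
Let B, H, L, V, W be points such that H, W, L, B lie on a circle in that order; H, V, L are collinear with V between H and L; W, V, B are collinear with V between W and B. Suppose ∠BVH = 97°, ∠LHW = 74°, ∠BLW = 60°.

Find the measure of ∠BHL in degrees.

1. ∠LBW = 74°  [same arc WL]
2. ∠BWL = 46°  [△WLB]
3. ∠BHL = 46°  [same arc LB]

∠BHL = 46°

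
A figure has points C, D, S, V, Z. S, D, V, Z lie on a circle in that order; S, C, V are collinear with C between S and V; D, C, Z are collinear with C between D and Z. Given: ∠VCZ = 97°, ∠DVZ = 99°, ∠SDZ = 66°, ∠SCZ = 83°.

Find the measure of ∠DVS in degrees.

1. ∠DSZ = 81°  [cyclic SDVZ, opposite ∠S+∠V]
2. ∠DZS = 33°  [△SDZ]
3. ∠DVS = 33°  [same arc SD]

∠DVS = 33°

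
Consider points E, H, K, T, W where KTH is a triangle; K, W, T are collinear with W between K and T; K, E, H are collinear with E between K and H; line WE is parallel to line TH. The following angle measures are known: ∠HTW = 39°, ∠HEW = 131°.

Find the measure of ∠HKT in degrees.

1. ∠HTK = 39°  [W on ray TK]
2. ∠KEW = 49°  [linear pair at E on KH]
3. ∠EWK = 39°  [WE∥TH, corresponding at W]
4. ∠EKW = 92°  [△KWE]
5. ∠HKT = 92°  [W on KT, E on KH]

∠HKT = 92°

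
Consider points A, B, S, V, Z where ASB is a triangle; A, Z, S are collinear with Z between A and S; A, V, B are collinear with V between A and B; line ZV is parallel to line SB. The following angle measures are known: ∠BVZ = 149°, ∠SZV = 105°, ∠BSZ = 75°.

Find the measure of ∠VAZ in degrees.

∠VAZ = 74°

1. ∠AVZ = 31°  [linear pair at V on AB]
2. ∠AZV = 75°  [linear pair at Z on AS]
3. ∠VAZ = 74°  [△AZV]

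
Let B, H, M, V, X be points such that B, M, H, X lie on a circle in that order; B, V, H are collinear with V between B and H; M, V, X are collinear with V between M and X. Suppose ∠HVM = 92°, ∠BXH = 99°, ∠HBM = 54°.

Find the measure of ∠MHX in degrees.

1. ∠BMH = 81°  [cyclic BMHX, opposite ∠M+∠X]
2. ∠HXM = 54°  [same arc MH]
3. ∠BHM = 45°  [△BMH]
4. ∠HMX = 43°  [△MVH]
5. ∠MHX = 83°  [△MHX]

∠MHX = 83°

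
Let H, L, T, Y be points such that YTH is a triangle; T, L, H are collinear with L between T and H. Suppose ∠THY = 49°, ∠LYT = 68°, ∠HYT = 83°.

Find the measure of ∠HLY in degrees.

1. ∠HTY = 48°  [△YTH]
2. ∠LTY = 48°  [L on ray TH]
3. ∠TLY = 64°  [△YTL]
4. ∠HLY = 116°  [linear pair at L on TH]

∠HLY = 116°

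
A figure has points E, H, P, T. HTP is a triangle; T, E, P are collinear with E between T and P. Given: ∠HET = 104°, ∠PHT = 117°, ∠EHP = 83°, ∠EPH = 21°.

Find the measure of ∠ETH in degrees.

1. ∠HPT = 21°  [E on ray PT]
2. ∠HTP = 42°  [△HTP]
3. ∠ETH = 42°  [E on ray TP]

∠ETH = 42°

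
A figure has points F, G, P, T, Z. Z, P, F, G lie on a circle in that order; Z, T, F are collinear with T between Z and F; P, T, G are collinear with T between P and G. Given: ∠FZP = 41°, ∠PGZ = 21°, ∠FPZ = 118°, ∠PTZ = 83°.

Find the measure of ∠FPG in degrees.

1. ∠PFZ = 21°  [△ZPF]
2. ∠FTP = 97°  [linear pair at T on ZF]
3. ∠FPG = 62°  [△PTF]

∠FPG = 62°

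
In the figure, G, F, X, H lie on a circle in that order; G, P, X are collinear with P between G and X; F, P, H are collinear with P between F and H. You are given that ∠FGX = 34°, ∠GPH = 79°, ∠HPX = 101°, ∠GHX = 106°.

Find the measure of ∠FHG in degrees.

1. ∠FHX = 34°  [same arc FX]
2. ∠GXH = 45°  [△XPH]
3. ∠HGX = 29°  [△GXH]
4. ∠FHG = 72°  [△GPH]

∠FHG = 72°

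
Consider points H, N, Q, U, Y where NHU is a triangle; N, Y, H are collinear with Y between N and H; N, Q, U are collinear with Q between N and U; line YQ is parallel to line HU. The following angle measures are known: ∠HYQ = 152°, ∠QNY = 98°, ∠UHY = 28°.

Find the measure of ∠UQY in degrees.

∠UQY = 126°

1. ∠NYQ = 28°  [linear pair at Y on NH]
2. ∠NQY = 54°  [△NYQ]
3. ∠UQY = 126°  [linear pair at Q on NU]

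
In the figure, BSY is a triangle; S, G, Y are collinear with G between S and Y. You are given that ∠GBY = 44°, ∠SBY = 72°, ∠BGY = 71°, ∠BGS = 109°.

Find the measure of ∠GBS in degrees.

∠GBS = 28°

1. ∠BYG = 65°  [△BGY]
2. ∠BYS = 65°  [G on ray YS]
3. ∠BSY = 43°  [△BSY]
4. ∠BSG = 43°  [G on ray SY]
5. ∠GBS = 28°  [△BSG]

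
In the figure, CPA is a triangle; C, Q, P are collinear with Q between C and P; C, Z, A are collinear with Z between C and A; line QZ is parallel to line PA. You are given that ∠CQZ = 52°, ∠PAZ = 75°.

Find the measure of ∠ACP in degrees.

1. ∠APC = 52°  [QZ∥PA, corresponding at Q]
2. ∠CAP = 75°  [Z on ray AC]
3. ∠ACP = 53°  [△CPA]

∠ACP = 53°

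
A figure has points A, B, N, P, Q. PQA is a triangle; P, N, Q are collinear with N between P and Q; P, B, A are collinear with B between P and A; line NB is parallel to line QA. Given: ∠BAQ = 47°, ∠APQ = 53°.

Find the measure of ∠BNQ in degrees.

∠BNQ = 100°

1. ∠PAQ = 47°  [B on ray AP]
2. ∠AQP = 80°  [△PQA]
3. ∠BNP = 80°  [NB∥QA, corresponding at N]
4. ∠BNQ = 100°  [linear pair at N on PQ]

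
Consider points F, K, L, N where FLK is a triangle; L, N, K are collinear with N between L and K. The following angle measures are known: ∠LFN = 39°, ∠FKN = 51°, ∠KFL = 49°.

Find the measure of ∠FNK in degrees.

∠FNK = 119°

1. ∠FKL = 51°  [N on ray KL]
2. ∠FLK = 80°  [△FLK]
3. ∠FLN = 80°  [N on ray LK]
4. ∠FNL = 61°  [△FLN]
5. ∠FNK = 119°  [linear pair at N on LK]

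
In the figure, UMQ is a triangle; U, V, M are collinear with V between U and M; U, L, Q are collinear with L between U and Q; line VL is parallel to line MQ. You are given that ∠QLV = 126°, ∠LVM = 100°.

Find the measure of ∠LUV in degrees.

1. ∠ULV = 54°  [linear pair at L on UQ]
2. ∠LVU = 80°  [linear pair at V on UM]
3. ∠LUV = 46°  [△UVL]

∠LUV = 46°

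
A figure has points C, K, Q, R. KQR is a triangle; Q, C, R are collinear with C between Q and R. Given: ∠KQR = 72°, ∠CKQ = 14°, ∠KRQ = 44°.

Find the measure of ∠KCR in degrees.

∠KCR = 86°

1. ∠CQK = 72°  [C on ray QR]
2. ∠KCQ = 94°  [△KQC]
3. ∠KCR = 86°  [linear pair at C on QR]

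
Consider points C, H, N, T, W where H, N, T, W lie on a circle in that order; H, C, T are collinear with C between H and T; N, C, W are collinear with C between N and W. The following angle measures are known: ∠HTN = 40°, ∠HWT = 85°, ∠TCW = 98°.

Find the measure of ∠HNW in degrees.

1. ∠HNT = 95°  [cyclic HNTW, opposite ∠N+∠W]
2. ∠HCN = 98°  [vertical angles at C]
3. ∠NHT = 45°  [△HNT]
4. ∠HNW = 37°  [△HCN]

∠HNW = 37°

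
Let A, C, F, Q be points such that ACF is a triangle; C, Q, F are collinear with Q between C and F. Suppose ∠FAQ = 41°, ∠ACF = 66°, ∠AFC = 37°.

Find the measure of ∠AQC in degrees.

∠AQC = 78°

1. ∠AFQ = 37°  [Q on ray FC]
2. ∠AQF = 102°  [△AQF]
3. ∠AQC = 78°  [linear pair at Q on CF]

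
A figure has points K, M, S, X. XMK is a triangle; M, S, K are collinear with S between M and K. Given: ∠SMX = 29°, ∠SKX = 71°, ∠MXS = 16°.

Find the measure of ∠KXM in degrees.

∠KXM = 80°

1. ∠KMX = 29°  [S on ray MK]
2. ∠MKX = 71°  [S on ray KM]
3. ∠KXM = 80°  [△XMK]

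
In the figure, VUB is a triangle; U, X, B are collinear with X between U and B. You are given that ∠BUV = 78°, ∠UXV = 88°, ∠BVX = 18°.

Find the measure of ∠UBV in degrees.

1. ∠BXV = 92°  [linear pair at X on UB]
2. ∠VBX = 70°  [△VXB]
3. ∠UBV = 70°  [X on ray BU]

∠UBV = 70°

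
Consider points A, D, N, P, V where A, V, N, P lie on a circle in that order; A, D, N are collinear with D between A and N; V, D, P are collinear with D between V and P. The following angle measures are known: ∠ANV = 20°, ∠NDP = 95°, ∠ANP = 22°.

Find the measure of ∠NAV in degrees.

1. ∠ADV = 95°  [vertical angles at D]
2. ∠AVP = 22°  [same arc AP]
3. ∠NAV = 63°  [△ADV]

∠NAV = 63°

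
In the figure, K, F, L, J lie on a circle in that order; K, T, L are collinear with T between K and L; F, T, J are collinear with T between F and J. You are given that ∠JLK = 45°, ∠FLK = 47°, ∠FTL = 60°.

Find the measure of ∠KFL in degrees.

∠KFL = 118°

1. ∠JFK = 45°  [same arc KJ]
2. ∠FTK = 120°  [linear pair at T on KL]
3. ∠FKL = 15°  [△KTF]
4. ∠KFL = 118°  [△KFL]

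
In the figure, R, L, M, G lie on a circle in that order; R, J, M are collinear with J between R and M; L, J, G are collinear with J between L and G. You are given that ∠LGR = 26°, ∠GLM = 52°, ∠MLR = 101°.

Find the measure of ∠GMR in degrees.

∠GMR = 49°

1. ∠GRM = 52°  [same arc MG]
2. ∠MGR = 79°  [cyclic RLMG, opposite ∠L+∠G]
3. ∠GMR = 49°  [△RMG]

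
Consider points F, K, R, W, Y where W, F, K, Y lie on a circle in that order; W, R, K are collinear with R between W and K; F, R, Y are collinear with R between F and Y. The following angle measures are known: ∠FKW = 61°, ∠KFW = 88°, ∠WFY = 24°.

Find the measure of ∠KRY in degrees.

∠KRY = 125°

1. ∠FWK = 31°  [△WFK]
2. ∠WKY = 24°  [same arc WY]
3. ∠FYK = 31°  [same arc FK]
4. ∠KRY = 125°  [△KRY]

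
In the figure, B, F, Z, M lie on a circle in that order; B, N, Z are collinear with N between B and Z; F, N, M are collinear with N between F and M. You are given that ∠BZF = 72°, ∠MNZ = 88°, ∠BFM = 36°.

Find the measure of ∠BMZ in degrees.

∠BMZ = 128°

1. ∠BMF = 72°  [same arc BF]
2. ∠BNM = 92°  [linear pair at N on BZ]
3. ∠BZM = 36°  [same arc BM]
4. ∠MBZ = 16°  [△BNM]
5. ∠BMZ = 128°  [△BZM]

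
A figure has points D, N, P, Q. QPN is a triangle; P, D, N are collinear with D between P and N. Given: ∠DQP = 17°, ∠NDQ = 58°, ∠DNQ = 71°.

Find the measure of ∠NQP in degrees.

∠NQP = 68°

1. ∠PDQ = 122°  [linear pair at D on PN]
2. ∠PNQ = 71°  [D on ray NP]
3. ∠DPQ = 41°  [△QPD]
4. ∠NPQ = 41°  [D on ray PN]
5. ∠NQP = 68°  [△QPN]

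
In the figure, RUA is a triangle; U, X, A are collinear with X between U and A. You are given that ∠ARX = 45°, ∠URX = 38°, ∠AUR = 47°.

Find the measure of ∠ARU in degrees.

1. ∠RUX = 47°  [X on ray UA]
2. ∠RXU = 95°  [△RUX]
3. ∠AXR = 85°  [linear pair at X on UA]
4. ∠RAX = 50°  [△RXA]
5. ∠RAU = 50°  [X on ray AU]
6. ∠ARU = 83°  [△RUA]

∠ARU = 83°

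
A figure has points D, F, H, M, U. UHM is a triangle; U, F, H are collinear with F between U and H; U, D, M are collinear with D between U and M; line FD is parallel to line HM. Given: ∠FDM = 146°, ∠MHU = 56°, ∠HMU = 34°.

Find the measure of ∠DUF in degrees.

1. ∠FDU = 34°  [linear pair at D on UM]
2. ∠DFU = 56°  [FD∥HM, corresponding at F]
3. ∠DUF = 90°  [△UFD]

∠DUF = 90°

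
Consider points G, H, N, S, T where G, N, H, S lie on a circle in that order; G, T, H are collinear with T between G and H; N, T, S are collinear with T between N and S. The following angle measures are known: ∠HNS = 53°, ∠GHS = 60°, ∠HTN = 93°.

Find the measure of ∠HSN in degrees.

∠HSN = 33°

1. ∠GNS = 60°  [same arc GS]
2. ∠GTN = 87°  [linear pair at T on GH]
3. ∠HGN = 33°  [△GTN]
4. ∠HSN = 33°  [same arc NH]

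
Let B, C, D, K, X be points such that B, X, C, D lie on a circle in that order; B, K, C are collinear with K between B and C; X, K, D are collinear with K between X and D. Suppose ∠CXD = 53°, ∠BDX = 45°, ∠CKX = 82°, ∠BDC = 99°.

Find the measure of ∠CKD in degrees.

1. ∠CBD = 53°  [same arc CD]
2. ∠BKD = 82°  [△BKD]
3. ∠CKD = 98°  [linear pair at K on BC]

∠CKD = 98°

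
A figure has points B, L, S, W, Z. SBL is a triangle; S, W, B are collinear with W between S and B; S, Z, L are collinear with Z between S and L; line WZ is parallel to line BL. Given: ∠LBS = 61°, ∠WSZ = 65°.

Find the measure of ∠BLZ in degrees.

1. ∠SWZ = 61°  [WZ∥BL, corresponding at W]
2. ∠SZW = 54°  [△SWZ]
3. ∠LZW = 126°  [linear pair at Z on SL]
4. ∠BLZ = 54°  [WZ∥BL, co-interior at L–Z]

∠BLZ = 54°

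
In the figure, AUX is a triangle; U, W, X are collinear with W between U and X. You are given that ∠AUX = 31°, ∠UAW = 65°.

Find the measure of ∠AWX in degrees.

∠AWX = 96°

1. ∠AUW = 31°  [W on ray UX]
2. ∠AWU = 84°  [△AUW]
3. ∠AWX = 96°  [linear pair at W on UX]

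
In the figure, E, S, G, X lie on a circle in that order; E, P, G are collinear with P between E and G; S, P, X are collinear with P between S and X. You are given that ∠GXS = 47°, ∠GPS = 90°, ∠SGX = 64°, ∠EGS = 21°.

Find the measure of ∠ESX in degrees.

1. ∠GES = 47°  [same arc SG]
2. ∠EPS = 90°  [linear pair at P on EG]
3. ∠ESX = 43°  [△EPS]

∠ESX = 43°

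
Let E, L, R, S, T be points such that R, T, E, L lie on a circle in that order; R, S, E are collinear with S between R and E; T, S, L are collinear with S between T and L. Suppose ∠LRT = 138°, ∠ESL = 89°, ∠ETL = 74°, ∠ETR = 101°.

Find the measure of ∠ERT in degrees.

1. ∠LET = 42°  [cyclic RTEL, opposite ∠R+∠E]
2. ∠ELT = 64°  [△TEL]
3. ∠ERT = 64°  [same arc TE]

∠ERT = 64°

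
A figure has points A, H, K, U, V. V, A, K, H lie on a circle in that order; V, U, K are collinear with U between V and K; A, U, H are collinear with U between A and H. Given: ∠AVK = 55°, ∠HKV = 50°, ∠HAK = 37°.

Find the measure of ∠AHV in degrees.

∠AHV = 38°

1. ∠AHK = 55°  [same arc AK]
2. ∠HUK = 75°  [△KUH]
3. ∠HVK = 37°  [same arc KH]
4. ∠HUV = 105°  [linear pair at U on VK]
5. ∠AHV = 38°  [△VUH]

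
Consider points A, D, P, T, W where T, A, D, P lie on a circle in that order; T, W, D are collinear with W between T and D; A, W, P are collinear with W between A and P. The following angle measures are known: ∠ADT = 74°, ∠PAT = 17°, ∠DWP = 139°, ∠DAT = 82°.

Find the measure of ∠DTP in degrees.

∠DTP = 65°

1. ∠APT = 74°  [same arc TA]
2. ∠PWT = 41°  [linear pair at W on TD]
3. ∠DTP = 65°  [△TWP]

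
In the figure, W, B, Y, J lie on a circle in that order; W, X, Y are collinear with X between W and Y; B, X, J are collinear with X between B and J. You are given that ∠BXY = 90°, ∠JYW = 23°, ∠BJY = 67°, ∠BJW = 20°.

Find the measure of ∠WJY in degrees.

∠WJY = 87°

1. ∠JXW = 90°  [vertical angles at X]
2. ∠JWY = 70°  [△WXJ]
3. ∠WJY = 87°  [△WYJ]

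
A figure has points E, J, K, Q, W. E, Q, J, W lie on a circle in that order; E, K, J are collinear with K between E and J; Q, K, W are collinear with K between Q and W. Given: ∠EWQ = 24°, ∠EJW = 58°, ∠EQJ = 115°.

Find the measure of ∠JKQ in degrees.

1. ∠EJQ = 24°  [same arc EQ]
2. ∠EQW = 58°  [same arc EW]
3. ∠JEQ = 41°  [△EQJ]
4. ∠EKQ = 81°  [△EKQ]
5. ∠JKQ = 99°  [linear pair at K on EJ]

∠JKQ = 99°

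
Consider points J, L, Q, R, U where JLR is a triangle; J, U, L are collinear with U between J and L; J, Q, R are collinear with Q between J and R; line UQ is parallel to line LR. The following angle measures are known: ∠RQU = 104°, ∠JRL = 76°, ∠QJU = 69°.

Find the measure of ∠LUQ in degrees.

1. ∠JQU = 76°  [linear pair at Q on JR]
2. ∠JUQ = 35°  [△JUQ]
3. ∠LUQ = 145°  [linear pair at U on JL]

∠LUQ = 145°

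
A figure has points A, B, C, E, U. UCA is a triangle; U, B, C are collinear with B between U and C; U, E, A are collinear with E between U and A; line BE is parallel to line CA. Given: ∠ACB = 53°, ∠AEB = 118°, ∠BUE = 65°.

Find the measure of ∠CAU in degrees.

∠CAU = 62°

1. ∠ACU = 53°  [B on ray CU]
2. ∠AUC = 65°  [B on UC, E on UA]
3. ∠CAU = 62°  [△UCA]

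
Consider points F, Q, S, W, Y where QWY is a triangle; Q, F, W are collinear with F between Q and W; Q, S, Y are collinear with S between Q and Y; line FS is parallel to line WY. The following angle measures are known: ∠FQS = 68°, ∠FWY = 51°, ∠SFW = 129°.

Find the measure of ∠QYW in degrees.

1. ∠WQY = 68°  [F on QW, S on QY]
2. ∠QWY = 51°  [F on ray WQ]
3. ∠QYW = 61°  [△QWY]

∠QYW = 61°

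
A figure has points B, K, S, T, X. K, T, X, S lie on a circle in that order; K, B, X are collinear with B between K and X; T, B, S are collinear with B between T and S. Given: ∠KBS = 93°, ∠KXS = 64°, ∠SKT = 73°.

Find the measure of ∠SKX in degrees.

1. ∠KTS = 64°  [same arc KS]
2. ∠KST = 43°  [△KTS]
3. ∠SKX = 44°  [△KBS]

∠SKX = 44°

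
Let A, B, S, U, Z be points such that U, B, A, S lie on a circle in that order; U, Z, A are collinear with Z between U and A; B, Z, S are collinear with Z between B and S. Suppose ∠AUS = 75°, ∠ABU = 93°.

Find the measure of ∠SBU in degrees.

1. ∠ASU = 87°  [cyclic UBAS, opposite ∠B+∠S]
2. ∠SAU = 18°  [△UAS]
3. ∠SBU = 18°  [same arc US]

∠SBU = 18°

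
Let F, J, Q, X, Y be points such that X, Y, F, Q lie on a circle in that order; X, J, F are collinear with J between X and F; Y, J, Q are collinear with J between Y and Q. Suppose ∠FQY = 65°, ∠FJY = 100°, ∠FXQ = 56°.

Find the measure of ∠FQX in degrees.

∠FQX = 89°

1. ∠FXY = 65°  [same arc YF]
2. ∠XJY = 80°  [linear pair at J on XF]
3. ∠QYX = 35°  [△XJY]
4. ∠QFX = 35°  [same arc XQ]
5. ∠FQX = 89°  [△XFQ]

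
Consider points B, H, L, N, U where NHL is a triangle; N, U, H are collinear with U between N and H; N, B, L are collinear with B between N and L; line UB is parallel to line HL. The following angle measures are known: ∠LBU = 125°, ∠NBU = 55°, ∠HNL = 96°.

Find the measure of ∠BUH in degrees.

1. ∠HLN = 55°  [UB∥HL, corresponding at B]
2. ∠LHN = 29°  [△NHL]
3. ∠BUN = 29°  [UB∥HL, corresponding at U]
4. ∠BUH = 151°  [linear pair at U on NH]

∠BUH = 151°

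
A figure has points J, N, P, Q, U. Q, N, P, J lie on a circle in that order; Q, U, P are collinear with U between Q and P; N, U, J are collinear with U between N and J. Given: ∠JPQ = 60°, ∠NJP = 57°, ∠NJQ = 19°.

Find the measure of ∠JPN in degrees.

∠JPN = 79°

1. ∠JNQ = 60°  [same arc QJ]
2. ∠JQN = 101°  [△QNJ]
3. ∠JPN = 79°  [cyclic QNPJ, opposite ∠Q+∠P]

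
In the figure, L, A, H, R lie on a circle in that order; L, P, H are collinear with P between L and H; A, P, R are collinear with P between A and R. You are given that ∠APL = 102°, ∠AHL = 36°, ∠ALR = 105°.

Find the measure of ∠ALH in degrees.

1. ∠ARL = 36°  [same arc LA]
2. ∠LAR = 39°  [△LAR]
3. ∠ALH = 39°  [△LPA]

∠ALH = 39°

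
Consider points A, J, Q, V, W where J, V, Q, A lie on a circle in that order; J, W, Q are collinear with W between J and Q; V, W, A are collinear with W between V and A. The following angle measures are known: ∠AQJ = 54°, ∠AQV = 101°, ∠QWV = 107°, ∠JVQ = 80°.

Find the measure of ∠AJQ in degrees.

1. ∠AVJ = 54°  [same arc JA]
2. ∠AJV = 79°  [cyclic JVQA, opposite ∠J+∠Q]
3. ∠AWJ = 107°  [vertical angles at W]
4. ∠JAV = 47°  [△JVA]
5. ∠AJQ = 26°  [△JWA]

∠AJQ = 26°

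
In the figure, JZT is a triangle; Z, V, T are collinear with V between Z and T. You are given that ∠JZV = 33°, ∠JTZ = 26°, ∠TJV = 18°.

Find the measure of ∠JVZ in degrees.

1. ∠JTV = 26°  [V on ray TZ]
2. ∠JVT = 136°  [△JVT]
3. ∠JVZ = 44°  [linear pair at V on ZT]

∠JVZ = 44°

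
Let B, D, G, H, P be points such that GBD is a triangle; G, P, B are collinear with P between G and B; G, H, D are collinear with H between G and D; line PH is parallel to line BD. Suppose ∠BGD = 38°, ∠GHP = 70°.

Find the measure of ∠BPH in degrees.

1. ∠HGP = 38°  [P on GB, H on GD]
2. ∠GPH = 72°  [△GPH]
3. ∠BPH = 108°  [linear pair at P on GB]

∠BPH = 108°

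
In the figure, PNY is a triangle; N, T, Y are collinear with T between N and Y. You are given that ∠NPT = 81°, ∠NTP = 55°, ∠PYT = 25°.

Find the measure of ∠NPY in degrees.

∠NPY = 111°

1. ∠PNT = 44°  [△PNT]
2. ∠NYP = 25°  [T on ray YN]
3. ∠PNY = 44°  [T on ray NY]
4. ∠NPY = 111°  [△PNY]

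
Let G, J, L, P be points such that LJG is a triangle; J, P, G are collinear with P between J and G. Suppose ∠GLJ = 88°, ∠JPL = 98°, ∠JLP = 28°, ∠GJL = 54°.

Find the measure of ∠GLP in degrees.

∠GLP = 60°

1. ∠JGL = 38°  [△LJG]
2. ∠GPL = 82°  [linear pair at P on JG]
3. ∠LGP = 38°  [P on ray GJ]
4. ∠GLP = 60°  [△LPG]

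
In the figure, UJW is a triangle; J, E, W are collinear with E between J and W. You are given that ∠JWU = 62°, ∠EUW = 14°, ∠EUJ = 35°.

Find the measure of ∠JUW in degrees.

∠JUW = 49°

1. ∠EWU = 62°  [E on ray WJ]
2. ∠UEW = 104°  [△UEW]
3. ∠JEU = 76°  [linear pair at E on JW]
4. ∠EJU = 69°  [△UJE]
5. ∠UJW = 69°  [E on ray JW]
6. ∠JUW = 49°  [△UJW]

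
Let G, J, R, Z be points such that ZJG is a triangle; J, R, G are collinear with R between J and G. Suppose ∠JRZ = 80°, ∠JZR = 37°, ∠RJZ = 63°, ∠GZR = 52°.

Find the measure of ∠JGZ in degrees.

1. ∠GRZ = 100°  [linear pair at R on JG]
2. ∠RGZ = 28°  [△ZRG]
3. ∠JGZ = 28°  [R on ray GJ]

∠JGZ = 28°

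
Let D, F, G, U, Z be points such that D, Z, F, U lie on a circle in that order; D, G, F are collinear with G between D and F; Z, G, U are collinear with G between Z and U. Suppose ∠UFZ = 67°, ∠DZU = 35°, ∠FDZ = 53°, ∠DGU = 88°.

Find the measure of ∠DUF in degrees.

1. ∠UDZ = 113°  [cyclic DZFU, opposite ∠D+∠F]
2. ∠DFU = 35°  [same arc DU]
3. ∠DUZ = 32°  [△DZU]
4. ∠FDU = 60°  [△DGU]
5. ∠DUF = 85°  [△DFU]

∠DUF = 85°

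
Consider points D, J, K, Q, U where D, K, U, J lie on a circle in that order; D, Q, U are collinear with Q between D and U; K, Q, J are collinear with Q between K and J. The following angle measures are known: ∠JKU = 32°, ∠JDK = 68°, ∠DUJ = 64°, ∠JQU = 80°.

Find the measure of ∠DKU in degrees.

1. ∠JDU = 32°  [same arc UJ]
2. ∠DJU = 84°  [△DUJ]
3. ∠DKU = 96°  [cyclic DKUJ, opposite ∠K+∠J]

∠DKU = 96°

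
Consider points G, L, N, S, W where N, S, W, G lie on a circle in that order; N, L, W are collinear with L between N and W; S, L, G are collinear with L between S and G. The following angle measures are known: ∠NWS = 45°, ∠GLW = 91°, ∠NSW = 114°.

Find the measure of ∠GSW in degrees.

1. ∠NGS = 45°  [same arc NS]
2. ∠GLN = 89°  [linear pair at L on NW]
3. ∠GNW = 46°  [△NLG]
4. ∠GSW = 46°  [same arc WG]

∠GSW = 46°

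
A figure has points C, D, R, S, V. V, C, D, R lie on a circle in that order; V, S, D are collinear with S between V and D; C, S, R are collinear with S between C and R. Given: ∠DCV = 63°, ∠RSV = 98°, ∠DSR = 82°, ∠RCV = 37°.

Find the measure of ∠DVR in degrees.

∠DVR = 26°

1. ∠DRV = 117°  [cyclic VCDR, opposite ∠C+∠R]
2. ∠RDV = 37°  [same arc VR]
3. ∠DVR = 26°  [△VDR]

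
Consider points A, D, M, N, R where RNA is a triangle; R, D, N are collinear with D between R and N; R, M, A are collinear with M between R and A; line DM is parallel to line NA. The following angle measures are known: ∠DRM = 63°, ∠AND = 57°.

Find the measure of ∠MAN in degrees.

1. ∠ARN = 63°  [D on RN, M on RA]
2. ∠ANR = 57°  [D on ray NR]
3. ∠NAR = 60°  [△RNA]
4. ∠MAN = 60°  [M on ray AR]

∠MAN = 60°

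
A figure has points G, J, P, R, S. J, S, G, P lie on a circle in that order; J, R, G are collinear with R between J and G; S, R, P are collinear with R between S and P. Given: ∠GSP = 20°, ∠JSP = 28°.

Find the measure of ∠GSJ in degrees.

∠GSJ = 48°

1. ∠GJP = 20°  [same arc GP]
2. ∠JGP = 28°  [same arc JP]
3. ∠GPJ = 132°  [△JGP]
4. ∠GSJ = 48°  [cyclic JSGP, opposite ∠S+∠P]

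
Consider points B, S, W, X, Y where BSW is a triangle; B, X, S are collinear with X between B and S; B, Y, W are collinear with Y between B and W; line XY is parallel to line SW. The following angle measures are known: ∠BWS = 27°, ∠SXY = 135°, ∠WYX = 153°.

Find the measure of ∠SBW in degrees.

1. ∠BYX = 27°  [XY∥SW, corresponding at Y]
2. ∠BXY = 45°  [linear pair at X on BS]
3. ∠XBY = 108°  [△BXY]
4. ∠SBW = 108°  [X on BS, Y on BW]

∠SBW = 108°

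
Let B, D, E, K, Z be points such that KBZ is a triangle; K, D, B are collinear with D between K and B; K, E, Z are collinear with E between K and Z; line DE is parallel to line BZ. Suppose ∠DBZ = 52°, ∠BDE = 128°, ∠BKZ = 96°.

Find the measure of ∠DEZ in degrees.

1. ∠EDK = 52°  [linear pair at D on KB]
2. ∠DKE = 96°  [D on KB, E on KZ]
3. ∠DEK = 32°  [△KDE]
4. ∠DEZ = 148°  [linear pair at E on KZ]

∠DEZ = 148°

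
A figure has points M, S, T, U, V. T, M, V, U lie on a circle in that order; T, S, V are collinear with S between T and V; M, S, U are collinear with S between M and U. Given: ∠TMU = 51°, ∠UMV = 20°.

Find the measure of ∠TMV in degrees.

1. ∠TVU = 51°  [same arc TU]
2. ∠UTV = 20°  [same arc VU]
3. ∠TUV = 109°  [△TVU]
4. ∠TMV = 71°  [cyclic TMVU, opposite ∠M+∠U]

∠TMV = 71°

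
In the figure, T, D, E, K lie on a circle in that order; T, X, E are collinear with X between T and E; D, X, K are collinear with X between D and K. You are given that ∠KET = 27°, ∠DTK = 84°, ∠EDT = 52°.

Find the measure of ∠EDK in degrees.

1. ∠EKT = 128°  [cyclic TDEK, opposite ∠D+∠K]
2. ∠ETK = 25°  [△TEK]
3. ∠EDK = 25°  [same arc EK]

∠EDK = 25°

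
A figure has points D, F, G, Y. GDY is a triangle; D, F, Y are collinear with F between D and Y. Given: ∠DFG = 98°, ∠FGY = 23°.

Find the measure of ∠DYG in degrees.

1. ∠GFY = 82°  [linear pair at F on DY]
2. ∠FYG = 75°  [△GFY]
3. ∠DYG = 75°  [F on ray YD]

∠DYG = 75°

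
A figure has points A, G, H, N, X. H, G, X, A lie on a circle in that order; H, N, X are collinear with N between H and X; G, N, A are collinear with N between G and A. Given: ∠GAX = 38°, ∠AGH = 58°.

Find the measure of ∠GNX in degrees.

1. ∠GHX = 38°  [same arc GX]
2. ∠GNH = 84°  [△HNG]
3. ∠GNX = 96°  [linear pair at N on HX]

∠GNX = 96°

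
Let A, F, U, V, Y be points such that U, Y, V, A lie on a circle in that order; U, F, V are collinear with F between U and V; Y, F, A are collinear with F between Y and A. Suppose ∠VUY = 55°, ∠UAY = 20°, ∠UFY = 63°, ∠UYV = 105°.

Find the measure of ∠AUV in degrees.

1. ∠VAY = 55°  [same arc YV]
2. ∠AFV = 63°  [vertical angles at F]
3. ∠UAV = 75°  [cyclic UYVA, opposite ∠Y+∠A]
4. ∠AVU = 62°  [△VFA]
5. ∠AUV = 43°  [△UVA]

∠AUV = 43°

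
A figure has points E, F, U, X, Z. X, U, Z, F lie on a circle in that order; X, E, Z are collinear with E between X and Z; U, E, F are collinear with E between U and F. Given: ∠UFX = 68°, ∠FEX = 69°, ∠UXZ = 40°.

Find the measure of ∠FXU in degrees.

∠FXU = 83°

1. ∠UZX = 68°  [same arc XU]
2. ∠UEZ = 69°  [vertical angles at E]
3. ∠UFZ = 40°  [same arc UZ]
4. ∠FUZ = 43°  [△UEZ]
5. ∠FZU = 97°  [△UZF]
6. ∠FXU = 83°  [cyclic XUZF, opposite ∠X+∠Z]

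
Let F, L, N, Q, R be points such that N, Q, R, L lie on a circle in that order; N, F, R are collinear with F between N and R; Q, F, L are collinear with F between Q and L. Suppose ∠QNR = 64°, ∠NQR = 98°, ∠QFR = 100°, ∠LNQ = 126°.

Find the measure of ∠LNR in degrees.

∠LNR = 62°

1. ∠NRQ = 18°  [△NQR]
2. ∠LFN = 100°  [vertical angles at F]
3. ∠NLQ = 18°  [same arc NQ]
4. ∠LNR = 62°  [△NFL]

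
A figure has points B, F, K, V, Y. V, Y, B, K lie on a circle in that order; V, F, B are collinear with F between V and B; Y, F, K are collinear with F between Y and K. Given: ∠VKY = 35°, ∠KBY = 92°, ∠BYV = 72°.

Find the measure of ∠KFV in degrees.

1. ∠VBY = 35°  [same arc VY]
2. ∠KVY = 88°  [cyclic VYBK, opposite ∠V+∠B]
3. ∠BVY = 73°  [△VYB]
4. ∠KYV = 57°  [△VYK]
5. ∠BKY = 73°  [same arc YB]
6. ∠KBV = 57°  [same arc VK]
7. ∠BFK = 50°  [△BFK]
8. ∠KFV = 130°  [linear pair at F on VB]

∠KFV = 130°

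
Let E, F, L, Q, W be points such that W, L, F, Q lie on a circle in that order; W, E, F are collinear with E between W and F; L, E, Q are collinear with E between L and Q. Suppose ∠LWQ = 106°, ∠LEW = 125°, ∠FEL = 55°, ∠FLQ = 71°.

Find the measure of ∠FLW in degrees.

∠FLW = 91°

1. ∠LFQ = 74°  [cyclic WLFQ, opposite ∠W+∠F]
2. ∠FEQ = 125°  [vertical angles at E]
3. ∠FWQ = 71°  [same arc FQ]
4. ∠FQL = 35°  [△LFQ]
5. ∠QFW = 20°  [△FEQ]
6. ∠FQW = 89°  [△WFQ]
7. ∠FLW = 91°  [cyclic WLFQ, opposite ∠L+∠Q]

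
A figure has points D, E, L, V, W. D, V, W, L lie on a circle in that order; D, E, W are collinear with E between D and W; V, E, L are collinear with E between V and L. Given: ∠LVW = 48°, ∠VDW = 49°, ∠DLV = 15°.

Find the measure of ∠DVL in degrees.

1. ∠VLW = 49°  [same arc VW]
2. ∠LWV = 83°  [△VWL]
3. ∠LDV = 97°  [cyclic DVWL, opposite ∠D+∠W]
4. ∠DVL = 68°  [△DVL]

∠DVL = 68°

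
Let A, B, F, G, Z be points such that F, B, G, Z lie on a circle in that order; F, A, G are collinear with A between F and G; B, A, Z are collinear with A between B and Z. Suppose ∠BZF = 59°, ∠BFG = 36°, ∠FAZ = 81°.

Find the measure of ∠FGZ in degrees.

∠FGZ = 45°

1. ∠BZG = 36°  [same arc BG]
2. ∠GAZ = 99°  [linear pair at A on FG]
3. ∠FGZ = 45°  [△GAZ]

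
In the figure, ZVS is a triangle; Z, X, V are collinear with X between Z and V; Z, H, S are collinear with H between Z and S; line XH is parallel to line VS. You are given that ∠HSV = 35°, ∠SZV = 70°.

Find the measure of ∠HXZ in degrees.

∠HXZ = 75°

1. ∠VSZ = 35°  [H on ray SZ]
2. ∠SVZ = 75°  [△ZVS]
3. ∠HXZ = 75°  [XH∥VS, corresponding at X]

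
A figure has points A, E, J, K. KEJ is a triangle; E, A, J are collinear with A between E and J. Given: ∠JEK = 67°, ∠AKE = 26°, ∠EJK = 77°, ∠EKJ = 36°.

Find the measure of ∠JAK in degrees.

∠JAK = 93°

1. ∠AEK = 67°  [A on ray EJ]
2. ∠EAK = 87°  [△KEA]
3. ∠JAK = 93°  [linear pair at A on EJ]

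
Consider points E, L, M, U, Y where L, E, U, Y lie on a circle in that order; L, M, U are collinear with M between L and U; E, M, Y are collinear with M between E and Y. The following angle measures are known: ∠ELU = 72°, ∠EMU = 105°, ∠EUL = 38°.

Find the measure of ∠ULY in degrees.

∠ULY = 37°

1. ∠LMY = 105°  [vertical angles at M]
2. ∠EYL = 38°  [same arc LE]
3. ∠ULY = 37°  [△LMY]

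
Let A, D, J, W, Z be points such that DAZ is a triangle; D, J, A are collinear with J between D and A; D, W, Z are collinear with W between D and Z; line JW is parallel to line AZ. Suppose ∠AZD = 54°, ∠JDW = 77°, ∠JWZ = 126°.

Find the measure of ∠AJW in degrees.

1. ∠DWJ = 54°  [JW∥AZ, corresponding at W]
2. ∠DJW = 49°  [△DJW]
3. ∠AJW = 131°  [linear pair at J on DA]

∠AJW = 131°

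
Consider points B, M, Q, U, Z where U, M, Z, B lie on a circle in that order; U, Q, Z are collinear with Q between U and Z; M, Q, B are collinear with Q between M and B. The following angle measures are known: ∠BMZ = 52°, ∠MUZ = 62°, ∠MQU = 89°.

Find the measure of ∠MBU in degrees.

∠MBU = 37°

1. ∠BUZ = 52°  [same arc ZB]
2. ∠BQZ = 89°  [vertical angles at Q]
3. ∠BQU = 91°  [linear pair at Q on UZ]
4. ∠MBU = 37°  [△UQB]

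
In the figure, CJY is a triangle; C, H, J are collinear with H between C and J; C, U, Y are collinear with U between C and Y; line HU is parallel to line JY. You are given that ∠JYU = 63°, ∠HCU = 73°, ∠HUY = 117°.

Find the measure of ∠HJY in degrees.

∠HJY = 44°

1. ∠CYJ = 63°  [U on ray YC]
2. ∠JCY = 73°  [H on CJ, U on CY]
3. ∠CJY = 44°  [△CJY]
4. ∠HJY = 44°  [H on ray JC]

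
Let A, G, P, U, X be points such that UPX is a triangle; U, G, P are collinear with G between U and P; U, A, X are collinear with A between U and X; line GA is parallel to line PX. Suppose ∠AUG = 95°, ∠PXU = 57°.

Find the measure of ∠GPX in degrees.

∠GPX = 28°

1. ∠PUX = 95°  [G on UP, A on UX]
2. ∠UPX = 28°  [△UPX]
3. ∠GPX = 28°  [G on ray PU]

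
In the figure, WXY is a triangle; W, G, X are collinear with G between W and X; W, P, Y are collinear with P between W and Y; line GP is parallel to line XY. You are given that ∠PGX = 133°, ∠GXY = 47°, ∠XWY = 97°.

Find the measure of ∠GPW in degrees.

∠GPW = 36°

1. ∠PGW = 47°  [linear pair at G on WX]
2. ∠GWP = 97°  [G on WX, P on WY]
3. ∠GPW = 36°  [△WGP]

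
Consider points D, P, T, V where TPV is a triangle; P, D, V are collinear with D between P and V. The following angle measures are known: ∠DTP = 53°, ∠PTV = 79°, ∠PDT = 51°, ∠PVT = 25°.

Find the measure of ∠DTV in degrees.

1. ∠TDV = 129°  [linear pair at D on PV]
2. ∠DVT = 25°  [D on ray VP]
3. ∠DTV = 26°  [△TDV]

∠DTV = 26°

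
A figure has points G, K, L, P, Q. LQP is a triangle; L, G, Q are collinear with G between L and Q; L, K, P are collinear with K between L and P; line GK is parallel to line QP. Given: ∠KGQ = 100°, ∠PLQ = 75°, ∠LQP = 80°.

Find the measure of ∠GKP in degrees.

1. ∠KGL = 80°  [linear pair at G on LQ]
2. ∠GLK = 75°  [G on LQ, K on LP]
3. ∠GKL = 25°  [△LGK]
4. ∠GKP = 155°  [linear pair at K on LP]

∠GKP = 155°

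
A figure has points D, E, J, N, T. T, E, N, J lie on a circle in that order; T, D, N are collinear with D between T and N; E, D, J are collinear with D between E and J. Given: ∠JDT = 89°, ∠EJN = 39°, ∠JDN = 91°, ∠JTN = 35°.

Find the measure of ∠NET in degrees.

1. ∠EDN = 89°  [vertical angles at D]
2. ∠ETN = 39°  [same arc EN]
3. ∠JEN = 35°  [same arc NJ]
4. ∠ENT = 56°  [△EDN]
5. ∠NET = 85°  [△TEN]

∠NET = 85°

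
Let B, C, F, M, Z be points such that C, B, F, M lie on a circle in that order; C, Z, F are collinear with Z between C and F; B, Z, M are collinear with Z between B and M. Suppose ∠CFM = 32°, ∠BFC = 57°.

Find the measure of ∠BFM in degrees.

1. ∠CBM = 32°  [same arc CM]
2. ∠BMC = 57°  [same arc CB]
3. ∠BCM = 91°  [△CBM]
4. ∠BFM = 89°  [cyclic CBFM, opposite ∠C+∠F]

∠BFM = 89°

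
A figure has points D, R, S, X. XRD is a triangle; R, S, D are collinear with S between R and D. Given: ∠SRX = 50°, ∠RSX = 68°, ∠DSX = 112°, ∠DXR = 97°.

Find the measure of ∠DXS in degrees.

∠DXS = 35°

1. ∠DRX = 50°  [S on ray RD]
2. ∠RDX = 33°  [△XRD]
3. ∠SDX = 33°  [S on ray DR]
4. ∠DXS = 35°  [△XSD]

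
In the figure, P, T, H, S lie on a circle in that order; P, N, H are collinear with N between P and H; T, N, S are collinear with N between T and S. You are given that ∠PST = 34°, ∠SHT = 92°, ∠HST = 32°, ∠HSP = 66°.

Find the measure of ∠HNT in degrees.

∠HNT = 90°

1. ∠PHT = 34°  [same arc PT]
2. ∠HTS = 56°  [△THS]
3. ∠HNT = 90°  [△TNH]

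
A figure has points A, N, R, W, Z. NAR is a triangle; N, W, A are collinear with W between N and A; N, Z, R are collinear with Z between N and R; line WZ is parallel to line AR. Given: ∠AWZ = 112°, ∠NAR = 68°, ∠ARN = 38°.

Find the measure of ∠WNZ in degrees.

1. ∠NWZ = 68°  [linear pair at W on NA]
2. ∠NZW = 38°  [WZ∥AR, corresponding at Z]
3. ∠WNZ = 74°  [△NWZ]

∠WNZ = 74°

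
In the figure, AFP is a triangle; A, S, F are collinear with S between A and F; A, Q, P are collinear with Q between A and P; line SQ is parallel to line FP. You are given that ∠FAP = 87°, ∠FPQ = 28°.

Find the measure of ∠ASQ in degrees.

1. ∠APF = 28°  [Q on ray PA]
2. ∠AFP = 65°  [△AFP]
3. ∠ASQ = 65°  [SQ∥FP, corresponding at S]

∠ASQ = 65°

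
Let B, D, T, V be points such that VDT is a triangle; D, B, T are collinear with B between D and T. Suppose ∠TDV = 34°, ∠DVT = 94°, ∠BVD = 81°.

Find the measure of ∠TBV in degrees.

∠TBV = 115°

1. ∠BDV = 34°  [B on ray DT]
2. ∠DBV = 65°  [△VDB]
3. ∠TBV = 115°  [linear pair at B on DT]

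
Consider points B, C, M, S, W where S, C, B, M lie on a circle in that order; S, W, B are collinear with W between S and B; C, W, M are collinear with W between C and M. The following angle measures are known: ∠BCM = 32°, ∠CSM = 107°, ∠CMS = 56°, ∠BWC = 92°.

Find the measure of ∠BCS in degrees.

1. ∠CBS = 56°  [△CWB]
2. ∠MCS = 17°  [△SCM]
3. ∠CWS = 88°  [linear pair at W on SB]
4. ∠BSC = 75°  [△SWC]
5. ∠BCS = 49°  [△SCB]

∠BCS = 49°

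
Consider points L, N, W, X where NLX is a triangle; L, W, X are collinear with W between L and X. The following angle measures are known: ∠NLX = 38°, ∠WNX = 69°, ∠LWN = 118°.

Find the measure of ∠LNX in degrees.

1. ∠NWX = 62°  [linear pair at W on LX]
2. ∠NXW = 49°  [△NWX]
3. ∠LXN = 49°  [W on ray XL]
4. ∠LNX = 93°  [△NLX]

∠LNX = 93°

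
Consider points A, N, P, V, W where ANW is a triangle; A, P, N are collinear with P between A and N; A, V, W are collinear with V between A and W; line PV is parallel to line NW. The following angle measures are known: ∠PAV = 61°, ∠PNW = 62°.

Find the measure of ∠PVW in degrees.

1. ∠NAW = 61°  [P on AN, V on AW]
2. ∠ANW = 62°  [P on ray NA]
3. ∠AWN = 57°  [△ANW]
4. ∠AVP = 57°  [PV∥NW, corresponding at V]
5. ∠PVW = 123°  [linear pair at V on AW]

∠PVW = 123°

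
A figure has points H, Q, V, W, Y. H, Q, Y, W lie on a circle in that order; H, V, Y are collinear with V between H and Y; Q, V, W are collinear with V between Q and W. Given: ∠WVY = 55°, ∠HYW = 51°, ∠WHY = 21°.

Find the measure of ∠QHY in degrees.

1. ∠HVQ = 55°  [vertical angles at V]
2. ∠HQW = 51°  [same arc HW]
3. ∠QHY = 74°  [△HVQ]

∠QHY = 74°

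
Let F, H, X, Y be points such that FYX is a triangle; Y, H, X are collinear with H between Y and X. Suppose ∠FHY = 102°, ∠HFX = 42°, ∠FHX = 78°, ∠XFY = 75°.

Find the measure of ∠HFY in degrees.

∠HFY = 33°

1. ∠FXH = 60°  [△FHX]
2. ∠FXY = 60°  [H on ray XY]
3. ∠FYX = 45°  [△FYX]
4. ∠FYH = 45°  [H on ray YX]
5. ∠HFY = 33°  [△FYH]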